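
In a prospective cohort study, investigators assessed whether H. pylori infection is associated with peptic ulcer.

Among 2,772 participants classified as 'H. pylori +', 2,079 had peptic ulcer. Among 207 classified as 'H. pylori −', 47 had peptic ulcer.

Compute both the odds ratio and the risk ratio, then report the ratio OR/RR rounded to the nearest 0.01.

From the description: a = 2079, b = 693, c = 47, d = 160.
OR = (2079·160)/(693·47) = 332640/32571 = 10.21277
Risk in exposed = 2079/2772 = 0.75000; risk in unexposed = 47/207 = 0.22705; RR = 3.30319
OR/RR = 10.21277 / 3.30319 = 3.09179
The outcome is not rare, so the OR lies further from 1 than the RR.

3.09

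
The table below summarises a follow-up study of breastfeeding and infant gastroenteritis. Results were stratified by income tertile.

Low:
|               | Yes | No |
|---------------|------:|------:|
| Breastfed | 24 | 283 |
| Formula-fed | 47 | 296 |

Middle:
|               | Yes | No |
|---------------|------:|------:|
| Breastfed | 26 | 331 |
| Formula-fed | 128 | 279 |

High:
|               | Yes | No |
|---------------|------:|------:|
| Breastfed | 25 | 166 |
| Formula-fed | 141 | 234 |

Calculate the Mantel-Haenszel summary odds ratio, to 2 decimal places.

0.26

OR_MH = Σ(aᵢdᵢ/nᵢ) / Σ(bᵢcᵢ/nᵢ), where nᵢ is the stratum total.
Stratum 1 (Low): n = 650; a·d/n = 24·296/650 = 10.9292; b·c/n = 283·47/650 = 20.4631
Stratum 2 (Middle): n = 764; a·d/n = 26·279/764 = 9.4948; b·c/n = 331·128/764 = 55.4555
Stratum 3 (High): n = 566; a·d/n = 25·234/566 = 10.3357; b·c/n = 166·141/566 = 41.3534
OR_MH = (10.9292 + 9.4948 + 10.3357) / (20.4631 + 55.4555 + 41.3534) = 30.7597 / 117.2719 = 0.26229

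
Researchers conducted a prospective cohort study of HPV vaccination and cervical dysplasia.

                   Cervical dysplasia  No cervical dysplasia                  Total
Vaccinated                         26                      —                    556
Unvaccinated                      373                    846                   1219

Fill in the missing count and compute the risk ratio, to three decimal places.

The missing cell is in the exposed row: 556 − 26 = 530.
So a = 26, b = 530, c = 373, d = 846.
RR = [a/(a+b)] / [c/(c+d)] = (26/556) / (373/1219) = 0.04676/0.30599 = 0.15282

0.153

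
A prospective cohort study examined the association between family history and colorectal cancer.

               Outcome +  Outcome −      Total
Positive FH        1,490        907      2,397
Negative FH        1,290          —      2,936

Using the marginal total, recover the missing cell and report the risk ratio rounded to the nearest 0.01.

1.41

The missing cell is in the unexposed row: 2936 − 1290 = 1646.
So a = 1490, b = 907, c = 1290, d = 1646.
RR = [a/(a+b)] / [c/(c+d)] = (1490/2397) / (1290/2936) = 0.62161/0.43937 = 1.41477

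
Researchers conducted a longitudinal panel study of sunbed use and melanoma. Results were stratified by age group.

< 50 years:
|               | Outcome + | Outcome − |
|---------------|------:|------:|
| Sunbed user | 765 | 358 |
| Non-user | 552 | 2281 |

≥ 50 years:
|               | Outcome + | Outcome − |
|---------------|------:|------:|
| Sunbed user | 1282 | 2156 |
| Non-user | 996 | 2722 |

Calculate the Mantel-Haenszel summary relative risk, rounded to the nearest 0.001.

1.911

RR_MH = Σ(aᵢ·n₀ᵢ/nᵢ) / Σ(cᵢ·n₁ᵢ/nᵢ), with n₁ᵢ = aᵢ+bᵢ (exposed), n₀ᵢ = cᵢ+dᵢ (unexposed), nᵢ = n₁ᵢ+n₀ᵢ.
Stratum 1 (< 50 years): n₁ = 1123, n₀ = 2833, n = 3956; a·n₀/n = 765·2833/3956 = 547.8375; c·n₁/n = 552·1123/3956 = 156.6977
Stratum 2 (≥ 50 years): n₁ = 3438, n₀ = 3718, n = 7156; a·n₀/n = 1282·3718/7156 = 666.0811; c·n₁/n = 996·3438/7156 = 478.5143
RR_MH = (547.8375 + 666.0811) / (156.6977 + 478.5143) = 1213.9185 / 635.2119 = 1.91104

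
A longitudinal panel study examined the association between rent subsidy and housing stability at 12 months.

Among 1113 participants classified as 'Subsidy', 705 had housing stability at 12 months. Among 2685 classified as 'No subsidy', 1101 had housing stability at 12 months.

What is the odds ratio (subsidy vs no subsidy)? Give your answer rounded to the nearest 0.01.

From the description: a = 705, b = 408, c = 1101, d = 1584.
OR = (a·d)/(b·c) = (705 × 1584) / (408 × 1101) = 1116720 / 449208 = 2.48598
The odds of housing stability at 12 months are about 2.49 times as high in the subsidy group.

2.49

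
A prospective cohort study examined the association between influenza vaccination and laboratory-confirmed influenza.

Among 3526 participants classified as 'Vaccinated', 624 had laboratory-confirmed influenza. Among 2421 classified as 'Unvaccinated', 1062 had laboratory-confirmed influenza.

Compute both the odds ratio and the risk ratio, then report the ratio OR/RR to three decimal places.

From the description: a = 624, b = 2902, c = 1062, d = 1359.
OR = (624·1359)/(2902·1062) = 848016/3081924 = 0.27516
Risk in exposed = 624/3526 = 0.17697; risk in unexposed = 1062/2421 = 0.43866; RR = 0.40343
OR/RR = 0.27516 / 0.40343 = 0.68204
The outcome is not rare, so the OR lies further from 1 than the RR.

0.682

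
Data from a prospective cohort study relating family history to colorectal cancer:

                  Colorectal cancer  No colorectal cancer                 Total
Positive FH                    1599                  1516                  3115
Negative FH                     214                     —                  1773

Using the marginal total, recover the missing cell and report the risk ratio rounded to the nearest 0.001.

The missing cell is in the unexposed row: 1773 − 214 = 1559.
So a = 1599, b = 1516, c = 214, d = 1559.
RR = [a/(a+b)] / [c/(c+d)] = (1599/3115) / (214/1773) = 0.51332/0.12070 = 4.25290

4.253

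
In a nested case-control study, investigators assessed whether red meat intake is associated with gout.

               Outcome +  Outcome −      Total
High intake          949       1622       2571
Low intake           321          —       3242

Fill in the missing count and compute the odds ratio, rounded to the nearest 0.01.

The missing cell is in the unexposed row: 3242 − 321 = 2921.
So a = 949, b = 1622, c = 321, d = 2921.
OR = (a·d)/(b·c) = (949 × 2921) / (1622 × 321) = 2772029 / 520662 = 5.32405

5.32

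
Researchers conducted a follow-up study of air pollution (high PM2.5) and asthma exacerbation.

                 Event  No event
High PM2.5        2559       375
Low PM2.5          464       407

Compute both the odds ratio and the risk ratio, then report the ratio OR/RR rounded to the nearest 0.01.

Cells: a = 2559, b = 375, c = 464, d = 407.
OR = (2559·407)/(375·464) = 1041513/174000 = 5.98571
Risk in exposed = 2559/2934 = 0.87219; risk in unexposed = 464/871 = 0.53272; RR = 1.63723
OR/RR = 5.98571 / 1.63723 = 3.65599
The outcome is not rare, so the OR lies further from 1 than the RR.

3.66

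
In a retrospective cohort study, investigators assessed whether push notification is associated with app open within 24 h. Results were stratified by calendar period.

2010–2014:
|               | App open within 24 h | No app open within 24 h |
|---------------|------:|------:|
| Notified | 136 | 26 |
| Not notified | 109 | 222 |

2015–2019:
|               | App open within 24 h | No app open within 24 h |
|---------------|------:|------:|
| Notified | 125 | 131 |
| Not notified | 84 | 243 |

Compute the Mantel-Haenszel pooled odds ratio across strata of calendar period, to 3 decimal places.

OR_MH = Σ(aᵢdᵢ/nᵢ) / Σ(bᵢcᵢ/nᵢ), where nᵢ is the stratum total.
Stratum 1 (2010–2014): n = 493; a·d/n = 136·222/493 = 61.2414; b·c/n = 26·109/493 = 5.7485
Stratum 2 (2015–2019): n = 583; a·d/n = 125·243/583 = 52.1012; b·c/n = 131·84/583 = 18.8748
OR_MH = (61.2414 + 52.1012) / (5.7485 + 18.8748) = 113.3426 / 24.6233 = 4.60307

4.603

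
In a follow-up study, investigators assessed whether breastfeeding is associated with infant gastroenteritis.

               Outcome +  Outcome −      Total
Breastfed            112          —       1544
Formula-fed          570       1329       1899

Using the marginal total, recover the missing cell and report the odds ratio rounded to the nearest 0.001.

0.182

The missing cell is in the exposed row: 1544 − 112 = 1432.
So a = 112, b = 1432, c = 570, d = 1329.
OR = (a·d)/(b·c) = (112 × 1329) / (1432 × 570) = 148848 / 816240 = 0.18236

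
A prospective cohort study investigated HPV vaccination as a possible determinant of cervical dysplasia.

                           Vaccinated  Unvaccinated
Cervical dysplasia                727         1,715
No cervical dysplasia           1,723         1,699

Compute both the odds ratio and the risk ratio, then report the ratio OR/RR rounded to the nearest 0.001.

Reading the table with exposure as columns: a = 727 (Vaccinated, case), b = 1723 (Vaccinated, non-case), c = 1715 (Unvaccinated, case), d = 1699.
OR = (727·1699)/(1723·1715) = 1235173/2954945 = 0.41800
Risk in exposed = 727/2450 = 0.29673; risk in unexposed = 1715/3414 = 0.50234; RR = 0.59070
OR/RR = 0.41800 / 0.59070 = 0.70764
The outcome is not rare, so the OR lies further from 1 than the RR.

0.708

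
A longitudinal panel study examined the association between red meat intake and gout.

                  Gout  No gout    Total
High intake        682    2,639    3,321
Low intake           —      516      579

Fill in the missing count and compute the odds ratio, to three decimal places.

The missing cell is in the unexposed row: 579 − 516 = 63.
So a = 682, b = 2639, c = 63, d = 516.
OR = (a·d)/(b·c) = (682 × 516) / (2639 × 63) = 351912 / 166257 = 2.11667

2.117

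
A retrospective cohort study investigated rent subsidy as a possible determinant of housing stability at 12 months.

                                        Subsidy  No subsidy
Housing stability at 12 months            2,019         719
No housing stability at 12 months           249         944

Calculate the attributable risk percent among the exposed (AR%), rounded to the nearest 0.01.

Reading the table with exposure as columns: a = 2019 (Subsidy, case), b = 249 (Subsidy, non-case), c = 719 (No subsidy, case), d = 944.
Risk in exposed = 2019/2268 = 0.89021; risk in unexposed = 719/1663 = 0.43235.
RR = 0.89021/0.43235 = 2.05900
AR% = (RR − 1)/RR × 100 = (2.05900 − 1)/2.05900 × 100 = 51.4328%

51.43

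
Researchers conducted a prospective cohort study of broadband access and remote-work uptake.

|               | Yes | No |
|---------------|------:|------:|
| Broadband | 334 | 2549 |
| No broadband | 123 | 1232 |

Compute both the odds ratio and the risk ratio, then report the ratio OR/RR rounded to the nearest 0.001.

1.028

Cells: a = 334, b = 2549, c = 123, d = 1232.
OR = (334·1232)/(2549·123) = 411488/313527 = 1.31245
Risk in exposed = 334/2883 = 0.11585; risk in unexposed = 123/1355 = 0.09077; RR = 1.27625
OR/RR = 1.31245 / 1.27625 = 1.02836
The outcome is not rare, so the OR lies further from 1 than the RR.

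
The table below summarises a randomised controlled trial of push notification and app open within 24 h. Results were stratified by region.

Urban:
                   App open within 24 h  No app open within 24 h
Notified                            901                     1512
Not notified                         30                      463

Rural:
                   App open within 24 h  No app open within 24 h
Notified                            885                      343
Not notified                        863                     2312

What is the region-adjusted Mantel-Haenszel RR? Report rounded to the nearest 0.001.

2.978

RR_MH = Σ(aᵢ·n₀ᵢ/nᵢ) / Σ(cᵢ·n₁ᵢ/nᵢ), with n₁ᵢ = aᵢ+bᵢ (exposed), n₀ᵢ = cᵢ+dᵢ (unexposed), nᵢ = n₁ᵢ+n₀ᵢ.
Stratum 1 (Urban): n₁ = 2413, n₀ = 493, n = 2906; a·n₀/n = 901·493/2906 = 152.8538; c·n₁/n = 30·2413/2906 = 24.9105
Stratum 2 (Rural): n₁ = 1228, n₀ = 3175, n = 4403; a·n₀/n = 885·3175/4403 = 638.1728; c·n₁/n = 863·1228/4403 = 240.6913
RR_MH = (152.8538 + 638.1728) / (24.9105 + 240.6913) = 791.0266 / 265.6019 = 2.97824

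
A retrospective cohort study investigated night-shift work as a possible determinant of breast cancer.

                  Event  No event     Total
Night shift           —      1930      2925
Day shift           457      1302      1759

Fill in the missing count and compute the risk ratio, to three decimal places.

1.309

The missing cell is in the exposed row: 2925 − 1930 = 995.
So a = 995, b = 1930, c = 457, d = 1302.
RR = [a/(a+b)] / [c/(c+d)] = (995/2925) / (457/1759) = 0.34017/0.25981 = 1.30932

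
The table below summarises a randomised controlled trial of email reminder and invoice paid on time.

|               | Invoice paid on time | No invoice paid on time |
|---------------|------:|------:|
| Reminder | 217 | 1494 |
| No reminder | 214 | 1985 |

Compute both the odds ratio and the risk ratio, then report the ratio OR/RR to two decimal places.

1.03

Cells: a = 217, b = 1494, c = 214, d = 1985.
OR = (217·1985)/(1494·214) = 430745/319716 = 1.34727
Risk in exposed = 217/1711 = 0.12683; risk in unexposed = 214/2199 = 0.09732; RR = 1.30323
OR/RR = 1.34727 / 1.30323 = 1.03380
The outcome is not rare, so the OR lies further from 1 than the RR.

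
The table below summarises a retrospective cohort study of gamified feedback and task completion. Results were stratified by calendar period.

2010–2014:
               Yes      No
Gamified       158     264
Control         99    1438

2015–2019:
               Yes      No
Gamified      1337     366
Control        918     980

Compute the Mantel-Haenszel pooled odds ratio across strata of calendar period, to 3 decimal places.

OR_MH = Σ(aᵢdᵢ/nᵢ) / Σ(bᵢcᵢ/nᵢ), where nᵢ is the stratum total.
Stratum 1 (2010–2014): n = 1959; a·d/n = 158·1438/1959 = 115.9796; b·c/n = 264·99/1959 = 13.3415
Stratum 2 (2015–2019): n = 3601; a·d/n = 1337·980/3601 = 363.8600; b·c/n = 366·918/3601 = 93.3041
OR_MH = (115.9796 + 363.8600) / (13.3415 + 93.3041) = 479.8396 / 106.6456 = 4.49939

4.499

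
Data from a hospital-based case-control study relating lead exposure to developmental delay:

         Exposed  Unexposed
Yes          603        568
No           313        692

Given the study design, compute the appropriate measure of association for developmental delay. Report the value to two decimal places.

Reading the table with exposure as columns: a = 603 (Exposed, case), b = 313 (Exposed, non-case), c = 568 (Unexposed, case), d = 692.
This is a hospital-based case-control study: participants were sampled on outcome status, so risks in the source population cannot be estimated directly — relative risk is not valid here. The odds ratio is the appropriate measure.
OR = (a·d)/(b·c) = (603 × 692) / (313 × 568) = 417276 / 177784 = 2.34710

2.35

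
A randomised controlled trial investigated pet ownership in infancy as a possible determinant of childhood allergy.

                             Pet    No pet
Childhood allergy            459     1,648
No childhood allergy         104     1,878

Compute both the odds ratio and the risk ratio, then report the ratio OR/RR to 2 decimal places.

Reading the table with exposure as columns: a = 459 (Pet, case), b = 104 (Pet, non-case), c = 1648 (No pet, case), d = 1878.
OR = (459·1878)/(104·1648) = 862002/171392 = 5.02942
Risk in exposed = 459/563 = 0.81528; risk in unexposed = 1648/3526 = 0.46739; RR = 1.74433
OR/RR = 5.02942 / 1.74433 = 2.88329
The outcome is not rare, so the OR lies further from 1 than the RR.

2.88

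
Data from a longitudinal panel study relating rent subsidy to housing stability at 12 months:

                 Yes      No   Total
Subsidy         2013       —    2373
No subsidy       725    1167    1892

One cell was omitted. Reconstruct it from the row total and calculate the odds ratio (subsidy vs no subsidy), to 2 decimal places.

9.00

The missing cell is in the exposed row: 2373 − 2013 = 360.
So a = 2013, b = 360, c = 725, d = 1167.
OR = (a·d)/(b·c) = (2013 × 1167) / (360 × 725) = 2349171 / 261000 = 9.00066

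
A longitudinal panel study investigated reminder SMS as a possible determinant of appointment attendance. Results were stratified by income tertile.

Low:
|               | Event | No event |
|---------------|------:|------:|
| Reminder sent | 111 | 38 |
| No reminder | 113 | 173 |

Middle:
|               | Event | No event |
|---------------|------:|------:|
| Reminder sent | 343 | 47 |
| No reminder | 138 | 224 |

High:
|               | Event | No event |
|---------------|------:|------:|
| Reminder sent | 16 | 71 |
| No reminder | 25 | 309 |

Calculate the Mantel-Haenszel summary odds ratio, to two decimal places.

OR_MH = Σ(aᵢdᵢ/nᵢ) / Σ(bᵢcᵢ/nᵢ), where nᵢ is the stratum total.
Stratum 1 (Low): n = 435; a·d/n = 111·173/435 = 44.1448; b·c/n = 38·113/435 = 9.8713
Stratum 2 (Middle): n = 752; a·d/n = 343·224/752 = 102.1702; b·c/n = 47·138/752 = 8.6250
Stratum 3 (High): n = 421; a·d/n = 16·309/421 = 11.7435; b·c/n = 71·25/421 = 4.2162
OR_MH = (44.1448 + 102.1702 + 11.7435) / (9.8713 + 8.6250 + 4.2162) = 158.0585 / 22.7124 = 6.95912

6.96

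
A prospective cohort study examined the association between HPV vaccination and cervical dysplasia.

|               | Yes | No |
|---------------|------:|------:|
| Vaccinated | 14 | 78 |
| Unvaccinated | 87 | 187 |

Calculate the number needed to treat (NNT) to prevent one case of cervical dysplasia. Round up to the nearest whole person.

7

Risk in treated group = 14/92 = 0.15217; risk in control = 87/274 = 0.31752.
Absolute risk reduction = 0.31752 − 0.15217 = 0.16534
NNT = 1 / ARR = 1 / 0.16534 = 6.048 → round up → 7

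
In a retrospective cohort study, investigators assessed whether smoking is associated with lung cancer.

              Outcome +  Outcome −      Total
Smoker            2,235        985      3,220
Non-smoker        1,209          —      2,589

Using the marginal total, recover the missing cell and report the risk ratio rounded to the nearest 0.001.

1.486

The missing cell is in the unexposed row: 2589 − 1209 = 1380.
So a = 2235, b = 985, c = 1209, d = 1380.
RR = [a/(a+b)] / [c/(c+d)] = (2235/3220) / (1209/2589) = 0.69410/0.46698 = 1.48637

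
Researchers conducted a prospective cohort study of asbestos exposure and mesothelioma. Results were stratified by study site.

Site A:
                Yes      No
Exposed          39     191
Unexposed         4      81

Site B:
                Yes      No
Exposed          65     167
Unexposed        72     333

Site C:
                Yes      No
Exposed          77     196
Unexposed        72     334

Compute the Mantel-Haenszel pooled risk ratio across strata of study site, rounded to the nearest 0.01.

1.69

RR_MH = Σ(aᵢ·n₀ᵢ/nᵢ) / Σ(cᵢ·n₁ᵢ/nᵢ), with n₁ᵢ = aᵢ+bᵢ (exposed), n₀ᵢ = cᵢ+dᵢ (unexposed), nᵢ = n₁ᵢ+n₀ᵢ.
Stratum 1 (Site A): n₁ = 230, n₀ = 85, n = 315; a·n₀/n = 39·85/315 = 10.5238; c·n₁/n = 4·230/315 = 2.9206
Stratum 2 (Site B): n₁ = 232, n₀ = 405, n = 637; a·n₀/n = 65·405/637 = 41.3265; c·n₁/n = 72·232/637 = 26.2229
Stratum 3 (Site C): n₁ = 273, n₀ = 406, n = 679; a·n₀/n = 77·406/679 = 46.0412; c·n₁/n = 72·273/679 = 28.9485
RR_MH = (10.5238 + 41.3265 + 46.0412) / (2.9206 + 26.2229 + 28.9485) = 97.8916 / 58.0920 = 1.68511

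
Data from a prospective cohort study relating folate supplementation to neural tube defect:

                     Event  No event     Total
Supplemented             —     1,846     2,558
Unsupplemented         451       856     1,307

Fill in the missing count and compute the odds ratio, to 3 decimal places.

The missing cell is in the exposed row: 2558 − 1846 = 712.
So a = 712, b = 1846, c = 451, d = 856.
OR = (a·d)/(b·c) = (712 × 856) / (1846 × 451) = 609472 / 832546 = 0.73206

0.732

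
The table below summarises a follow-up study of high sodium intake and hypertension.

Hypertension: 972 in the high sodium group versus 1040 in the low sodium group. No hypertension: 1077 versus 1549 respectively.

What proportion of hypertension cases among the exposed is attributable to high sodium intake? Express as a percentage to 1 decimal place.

From the description: a = 972, b = 1077, c = 1040, d = 1549.
Risk in exposed = 972/2049 = 0.47438; risk in unexposed = 1040/2589 = 0.40170.
RR = 0.47438/0.40170 = 1.18093
AR% = (RR − 1)/RR × 100 = (1.18093 − 1)/1.18093 × 100 = 15.3208%

15.3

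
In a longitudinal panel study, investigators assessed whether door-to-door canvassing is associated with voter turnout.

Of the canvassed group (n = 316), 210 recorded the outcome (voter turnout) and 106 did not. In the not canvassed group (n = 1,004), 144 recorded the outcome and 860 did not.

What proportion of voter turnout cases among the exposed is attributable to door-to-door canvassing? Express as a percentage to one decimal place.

From the description: a = 210, b = 106, c = 144, d = 860.
Risk in exposed = 210/316 = 0.66456; risk in unexposed = 144/1004 = 0.14343.
RR = 0.66456/0.14343 = 4.63344
AR% = (RR − 1)/RR × 100 = (4.63344 − 1)/4.63344 × 100 = 78.4178%

78.4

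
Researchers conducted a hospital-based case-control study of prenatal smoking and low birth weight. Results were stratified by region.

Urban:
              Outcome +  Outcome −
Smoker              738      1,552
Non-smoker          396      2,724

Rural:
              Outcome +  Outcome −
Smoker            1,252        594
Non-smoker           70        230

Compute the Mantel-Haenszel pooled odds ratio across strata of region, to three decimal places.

OR_MH = Σ(aᵢdᵢ/nᵢ) / Σ(bᵢcᵢ/nᵢ), where nᵢ is the stratum total.
Stratum 1 (Urban): n = 5410; a·d/n = 738·2724/5410 = 371.5919; b·c/n = 1552·396/5410 = 113.6030
Stratum 2 (Rural): n = 2146; a·d/n = 1252·230/2146 = 134.1845; b·c/n = 594·70/2146 = 19.3756
OR_MH = (371.5919 + 134.1845) / (113.6030 + 19.3756) = 505.7764 / 132.9785 = 3.80344

3.803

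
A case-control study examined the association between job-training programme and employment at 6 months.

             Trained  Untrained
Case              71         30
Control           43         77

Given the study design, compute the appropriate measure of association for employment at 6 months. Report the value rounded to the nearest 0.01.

4.24

Reading the table with exposure as columns: a = 71 (Trained, case), b = 43 (Trained, non-case), c = 30 (Untrained, case), d = 77.
This is a case-control study: participants were sampled on outcome status, so risks in the source population cannot be estimated directly — relative risk is not valid here. The odds ratio is the appropriate measure.
OR = (a·d)/(b·c) = (71 × 77) / (43 × 30) = 5467 / 1290 = 4.23798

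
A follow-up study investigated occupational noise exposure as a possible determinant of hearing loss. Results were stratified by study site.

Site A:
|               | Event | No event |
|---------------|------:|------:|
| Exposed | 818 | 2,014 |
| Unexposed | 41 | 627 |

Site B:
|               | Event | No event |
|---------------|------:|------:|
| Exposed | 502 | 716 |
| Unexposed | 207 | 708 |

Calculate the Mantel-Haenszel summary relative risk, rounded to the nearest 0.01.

2.45

RR_MH = Σ(aᵢ·n₀ᵢ/nᵢ) / Σ(cᵢ·n₁ᵢ/nᵢ), with n₁ᵢ = aᵢ+bᵢ (exposed), n₀ᵢ = cᵢ+dᵢ (unexposed), nᵢ = n₁ᵢ+n₀ᵢ.
Stratum 1 (Site A): n₁ = 2832, n₀ = 668, n = 3500; a·n₀/n = 818·668/3500 = 156.1211; c·n₁/n = 41·2832/3500 = 33.1749
Stratum 2 (Site B): n₁ = 1218, n₀ = 915, n = 2133; a·n₀/n = 502·915/2133 = 215.3446; c·n₁/n = 207·1218/2133 = 118.2025
RR_MH = (156.1211 + 215.3446) / (33.1749 + 118.2025) = 371.4657 / 151.3774 = 2.45390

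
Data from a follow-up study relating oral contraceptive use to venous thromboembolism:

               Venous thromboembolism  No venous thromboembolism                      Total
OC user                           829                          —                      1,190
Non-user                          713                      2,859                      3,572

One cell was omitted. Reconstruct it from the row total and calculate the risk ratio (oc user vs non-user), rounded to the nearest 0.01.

3.49

The missing cell is in the exposed row: 1190 − 829 = 361.
So a = 829, b = 361, c = 713, d = 2859.
RR = [a/(a+b)] / [c/(c+d)] = (829/1190) / (713/3572) = 0.69664/0.19961 = 3.49003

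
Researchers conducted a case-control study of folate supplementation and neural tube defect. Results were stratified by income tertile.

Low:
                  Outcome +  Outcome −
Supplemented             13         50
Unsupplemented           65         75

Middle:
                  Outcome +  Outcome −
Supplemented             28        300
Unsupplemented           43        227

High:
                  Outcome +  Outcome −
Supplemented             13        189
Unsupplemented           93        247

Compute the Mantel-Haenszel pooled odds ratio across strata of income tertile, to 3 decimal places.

OR_MH = Σ(aᵢdᵢ/nᵢ) / Σ(bᵢcᵢ/nᵢ), where nᵢ is the stratum total.
Stratum 1 (Low): n = 203; a·d/n = 13·75/203 = 4.8030; b·c/n = 50·65/203 = 16.0099
Stratum 2 (Middle): n = 598; a·d/n = 28·227/598 = 10.6288; b·c/n = 300·43/598 = 21.5719
Stratum 3 (High): n = 542; a·d/n = 13·247/542 = 5.9244; b·c/n = 189·93/542 = 32.4299
OR_MH = (4.8030 + 10.6288 + 5.9244) / (16.0099 + 21.5719 + 32.4299) = 21.3561 / 70.0116 = 0.30504

0.305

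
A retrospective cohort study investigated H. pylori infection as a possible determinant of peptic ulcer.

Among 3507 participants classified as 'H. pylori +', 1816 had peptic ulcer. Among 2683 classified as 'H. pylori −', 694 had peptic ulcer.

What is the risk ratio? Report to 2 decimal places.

From the description: a = 1816, b = 1691, c = 694, d = 1989.
Risk in exposed = 1816/3507 = 0.51782; risk in unexposed = 694/2683 = 0.25867.
RR = 0.51782 / 0.25867 = 2.00189
The risk among the exposed is 2.00 times that among the unexposed.

2.00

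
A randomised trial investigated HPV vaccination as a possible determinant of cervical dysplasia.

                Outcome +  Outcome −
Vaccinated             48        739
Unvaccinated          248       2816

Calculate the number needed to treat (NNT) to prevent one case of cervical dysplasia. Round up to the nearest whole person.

51

Risk in treated group = 48/787 = 0.06099; risk in control = 248/3064 = 0.08094.
Absolute risk reduction = 0.08094 − 0.06099 = 0.01995
NNT = 1 / ARR = 1 / 0.01995 = 50.128 → round up → 51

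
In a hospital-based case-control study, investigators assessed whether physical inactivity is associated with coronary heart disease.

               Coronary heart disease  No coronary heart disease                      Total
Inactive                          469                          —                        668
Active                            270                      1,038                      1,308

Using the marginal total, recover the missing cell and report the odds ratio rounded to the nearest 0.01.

9.06

The missing cell is in the exposed row: 668 − 469 = 199.
So a = 469, b = 199, c = 270, d = 1038.
OR = (a·d)/(b·c) = (469 × 1038) / (199 × 270) = 486822 / 53730 = 9.06052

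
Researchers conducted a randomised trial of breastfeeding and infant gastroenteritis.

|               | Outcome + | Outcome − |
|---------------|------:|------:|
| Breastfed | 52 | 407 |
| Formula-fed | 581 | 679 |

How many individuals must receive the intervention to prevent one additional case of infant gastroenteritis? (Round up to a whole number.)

Risk in treated group = 52/459 = 0.11329; risk in control = 581/1260 = 0.46111.
Absolute risk reduction = 0.46111 − 0.11329 = 0.34782
NNT = 1 / ARR = 1 / 0.34782 = 2.875 → round up → 3

3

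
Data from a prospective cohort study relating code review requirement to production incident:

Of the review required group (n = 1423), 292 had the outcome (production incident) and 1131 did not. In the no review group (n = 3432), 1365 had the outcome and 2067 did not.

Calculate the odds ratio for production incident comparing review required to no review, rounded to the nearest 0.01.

0.39

From the description: a = 292, b = 1131, c = 1365, d = 2067.
OR = (a·d)/(b·c) = (292 × 2067) / (1131 × 1365) = 603564 / 1543815 = 0.39096
Exposure is associated with lower odds of production incident (OR = 0.39 < 1).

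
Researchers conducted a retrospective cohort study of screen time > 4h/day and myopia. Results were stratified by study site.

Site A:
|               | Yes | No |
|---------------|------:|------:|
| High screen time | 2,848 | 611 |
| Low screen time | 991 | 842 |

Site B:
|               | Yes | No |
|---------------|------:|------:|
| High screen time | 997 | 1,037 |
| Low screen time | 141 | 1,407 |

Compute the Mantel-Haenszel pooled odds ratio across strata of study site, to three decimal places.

OR_MH = Σ(aᵢdᵢ/nᵢ) / Σ(bᵢcᵢ/nᵢ), where nᵢ is the stratum total.
Stratum 1 (Site A): n = 5292; a·d/n = 2848·842/5292 = 453.1398; b·c/n = 611·991/5292 = 114.4182
Stratum 2 (Site B): n = 3582; a·d/n = 997·1407/3582 = 391.6189; b·c/n = 1037·141/3582 = 40.8199
OR_MH = (453.1398 + 391.6189) / (114.4182 + 40.8199) = 844.7588 / 155.2381 = 5.44170

5.442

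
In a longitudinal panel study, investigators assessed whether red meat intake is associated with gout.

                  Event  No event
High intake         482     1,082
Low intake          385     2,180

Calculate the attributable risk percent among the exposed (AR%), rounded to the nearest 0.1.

51.3

Cells: a = 482, b = 1082, c = 385, d = 2180.
Risk in exposed = 482/1564 = 0.30818; risk in unexposed = 385/2565 = 0.15010.
RR = 0.30818/0.15010 = 2.05323
AR% = (RR − 1)/RR × 100 = (2.05323 − 1)/2.05323 × 100 = 51.2962%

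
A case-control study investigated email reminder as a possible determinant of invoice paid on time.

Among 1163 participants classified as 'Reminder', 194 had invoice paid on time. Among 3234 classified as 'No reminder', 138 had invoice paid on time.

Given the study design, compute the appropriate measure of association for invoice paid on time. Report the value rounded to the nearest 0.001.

4.492

From the description: a = 194, b = 969, c = 138, d = 3096.
This is a case-control study: participants were sampled on outcome status, so risks in the source population cannot be estimated directly — relative risk is not valid here. The odds ratio is the appropriate measure.
OR = (a·d)/(b·c) = (194 × 3096) / (969 × 138) = 600624 / 133722 = 4.49159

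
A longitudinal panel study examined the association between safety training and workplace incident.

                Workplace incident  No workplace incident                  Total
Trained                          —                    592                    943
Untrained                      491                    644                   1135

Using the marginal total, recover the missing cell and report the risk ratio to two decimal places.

The missing cell is in the exposed row: 943 − 592 = 351.
So a = 351, b = 592, c = 491, d = 644.
RR = [a/(a+b)] / [c/(c+d)] = (351/943) / (491/1135) = 0.37222/0.43260 = 0.86042

0.86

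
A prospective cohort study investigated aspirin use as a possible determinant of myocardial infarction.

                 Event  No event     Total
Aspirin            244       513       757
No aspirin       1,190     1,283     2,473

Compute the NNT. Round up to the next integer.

Risk in treated group = 244/757 = 0.32232; risk in control = 1190/2473 = 0.48120.
Absolute risk reduction = 0.48120 − 0.32232 = 0.15887
NNT = 1 / ARR = 1 / 0.15887 = 6.294 → round up → 7

7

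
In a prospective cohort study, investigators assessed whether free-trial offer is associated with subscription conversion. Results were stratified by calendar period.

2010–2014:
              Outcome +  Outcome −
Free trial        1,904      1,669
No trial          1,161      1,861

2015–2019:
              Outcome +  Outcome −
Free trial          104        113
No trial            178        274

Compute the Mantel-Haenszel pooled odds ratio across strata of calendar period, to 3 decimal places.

1.790

OR_MH = Σ(aᵢdᵢ/nᵢ) / Σ(bᵢcᵢ/nᵢ), where nᵢ is the stratum total.
Stratum 1 (2010–2014): n = 6595; a·d/n = 1904·1861/6595 = 537.2773; b·c/n = 1669·1161/6595 = 293.8149
Stratum 2 (2015–2019): n = 669; a·d/n = 104·274/669 = 42.5949; b·c/n = 113·178/669 = 30.0658
OR_MH = (537.2773 + 42.5949) / (293.8149 + 30.0658) = 579.8722 / 323.8806 = 1.79039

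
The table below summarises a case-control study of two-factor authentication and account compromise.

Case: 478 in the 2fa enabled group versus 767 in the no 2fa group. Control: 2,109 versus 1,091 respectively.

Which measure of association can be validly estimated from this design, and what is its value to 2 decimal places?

0.32

From the description: a = 478, b = 2109, c = 767, d = 1091.
This is a case-control study: participants were sampled on outcome status, so risks in the source population cannot be estimated directly — relative risk is not valid here. The odds ratio is the appropriate measure.
OR = (a·d)/(b·c) = (478 × 1091) / (2109 × 767) = 521498 / 1617603 = 0.32239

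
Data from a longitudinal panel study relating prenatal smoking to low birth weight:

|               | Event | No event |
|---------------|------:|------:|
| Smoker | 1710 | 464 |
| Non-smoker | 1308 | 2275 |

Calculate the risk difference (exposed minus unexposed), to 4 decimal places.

Cells: a = 1710, b = 464, c = 1308, d = 2275.
Risk in exposed = 1710/2174 = 0.786569; risk in unexposed = 1308/3583 = 0.365057.
Risk difference = 0.786569 − 0.365057 = 0.421511

0.4215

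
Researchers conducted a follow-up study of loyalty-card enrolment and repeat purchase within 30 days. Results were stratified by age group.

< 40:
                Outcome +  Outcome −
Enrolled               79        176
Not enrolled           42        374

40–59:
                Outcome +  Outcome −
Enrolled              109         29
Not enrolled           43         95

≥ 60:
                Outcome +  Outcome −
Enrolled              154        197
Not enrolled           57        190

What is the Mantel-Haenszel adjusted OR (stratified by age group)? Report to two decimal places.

OR_MH = Σ(aᵢdᵢ/nᵢ) / Σ(bᵢcᵢ/nᵢ), where nᵢ is the stratum total.
Stratum 1 (< 40): n = 671; a·d/n = 79·374/671 = 44.0328; b·c/n = 176·42/671 = 11.0164
Stratum 2 (40–59): n = 276; a·d/n = 109·95/276 = 37.5181; b·c/n = 29·43/276 = 4.5181
Stratum 3 (≥ 60): n = 598; a·d/n = 154·190/598 = 48.9298; b·c/n = 197·57/598 = 18.7776
OR_MH = (44.0328 + 37.5181 + 48.9298) / (11.0164 + 4.5181 + 18.7776) = 130.4807 / 34.3121 = 3.80276

3.80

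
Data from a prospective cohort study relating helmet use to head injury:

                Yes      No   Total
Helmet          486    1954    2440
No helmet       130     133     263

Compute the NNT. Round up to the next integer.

Risk in treated group = 486/2440 = 0.19918; risk in control = 130/263 = 0.49430.
Absolute risk reduction = 0.49430 − 0.19918 = 0.29512
NNT = 1 / ARR = 1 / 0.29512 = 3.388 → round up → 4

4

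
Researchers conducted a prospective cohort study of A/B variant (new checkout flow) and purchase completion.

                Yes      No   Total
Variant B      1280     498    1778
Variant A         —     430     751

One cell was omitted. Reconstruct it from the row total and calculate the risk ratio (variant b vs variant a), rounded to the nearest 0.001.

The missing cell is in the unexposed row: 751 − 430 = 321.
So a = 1280, b = 498, c = 321, d = 430.
RR = [a/(a+b)] / [c/(c+d)] = (1280/1778) / (321/751) = 0.71991/0.42743 = 1.68428

1.684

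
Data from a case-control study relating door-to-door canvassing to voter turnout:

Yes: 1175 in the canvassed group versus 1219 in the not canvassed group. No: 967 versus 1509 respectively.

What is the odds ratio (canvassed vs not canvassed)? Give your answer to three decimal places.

1.504

From the description: a = 1175, b = 967, c = 1219, d = 1509.
OR = (a·d)/(b·c) = (1175 × 1509) / (967 × 1219) = 1773075 / 1178773 = 1.50417
The odds of voter turnout are about 1.50 times as high in the canvassed group.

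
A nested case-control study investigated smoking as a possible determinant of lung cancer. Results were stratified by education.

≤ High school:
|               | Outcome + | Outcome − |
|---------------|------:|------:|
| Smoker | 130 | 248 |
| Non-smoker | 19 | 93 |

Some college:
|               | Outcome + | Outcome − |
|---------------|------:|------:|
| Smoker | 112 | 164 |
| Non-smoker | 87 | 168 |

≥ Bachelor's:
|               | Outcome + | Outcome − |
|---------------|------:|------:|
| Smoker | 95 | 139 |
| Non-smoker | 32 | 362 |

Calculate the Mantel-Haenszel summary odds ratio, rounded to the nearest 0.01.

OR_MH = Σ(aᵢdᵢ/nᵢ) / Σ(bᵢcᵢ/nᵢ), where nᵢ is the stratum total.
Stratum 1 (≤ High school): n = 490; a·d/n = 130·93/490 = 24.6735; b·c/n = 248·19/490 = 9.6163
Stratum 2 (Some college): n = 531; a·d/n = 112·168/531 = 35.4350; b·c/n = 164·87/531 = 26.8701
Stratum 3 (≥ Bachelor's): n = 628; a·d/n = 95·362/628 = 54.7611; b·c/n = 139·32/628 = 7.0828
OR_MH = (24.6735 + 35.4350 + 54.7611) / (9.6163 + 26.8701 + 7.0828) = 114.8696 / 43.5692 = 2.63649

2.64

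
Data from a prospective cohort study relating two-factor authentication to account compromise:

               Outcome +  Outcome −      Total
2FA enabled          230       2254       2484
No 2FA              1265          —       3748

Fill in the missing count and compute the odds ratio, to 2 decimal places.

0.20

The missing cell is in the unexposed row: 3748 − 1265 = 2483.
So a = 230, b = 2254, c = 1265, d = 2483.
OR = (a·d)/(b·c) = (230 × 2483) / (2254 × 1265) = 571090 / 2851310 = 0.20029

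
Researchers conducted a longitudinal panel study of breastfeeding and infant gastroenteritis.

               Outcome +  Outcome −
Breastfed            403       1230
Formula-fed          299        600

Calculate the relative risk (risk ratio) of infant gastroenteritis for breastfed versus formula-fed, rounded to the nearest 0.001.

Cells: a = 403, b = 1230, c = 299, d = 600.
Risk in exposed = 403/1633 = 0.24679; risk in unexposed = 299/899 = 0.33259.
RR = 0.24679 / 0.33259 = 0.74201
The risk is 26% lower among the exposed than among the unexposed.

0.742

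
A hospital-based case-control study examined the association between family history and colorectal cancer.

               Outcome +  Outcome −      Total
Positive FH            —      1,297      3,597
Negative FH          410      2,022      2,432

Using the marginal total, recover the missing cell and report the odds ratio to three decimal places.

8.746

The missing cell is in the exposed row: 3597 − 1297 = 2300.
So a = 2300, b = 1297, c = 410, d = 2022.
OR = (a·d)/(b·c) = (2300 × 2022) / (1297 × 410) = 4650600 / 531770 = 8.74551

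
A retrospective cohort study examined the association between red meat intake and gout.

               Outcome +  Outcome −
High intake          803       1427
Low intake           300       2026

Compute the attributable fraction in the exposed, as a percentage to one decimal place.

64.2

Cells: a = 803, b = 1427, c = 300, d = 2026.
Risk in exposed = 803/2230 = 0.36009; risk in unexposed = 300/2326 = 0.12898.
RR = 0.36009/0.12898 = 2.79190
AR% = (RR − 1)/RR × 100 = (2.79190 − 1)/2.79190 × 100 = 64.1820%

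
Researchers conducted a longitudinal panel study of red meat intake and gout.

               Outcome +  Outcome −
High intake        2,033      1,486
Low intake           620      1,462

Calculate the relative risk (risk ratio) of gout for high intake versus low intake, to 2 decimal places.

1.94

Cells: a = 2033, b = 1486, c = 620, d = 1462.
Risk in exposed = 2033/3519 = 0.57772; risk in unexposed = 620/2082 = 0.29779.
RR = 0.57772 / 0.29779 = 1.94002
The risk among the exposed is 1.94 times that among the unexposed.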